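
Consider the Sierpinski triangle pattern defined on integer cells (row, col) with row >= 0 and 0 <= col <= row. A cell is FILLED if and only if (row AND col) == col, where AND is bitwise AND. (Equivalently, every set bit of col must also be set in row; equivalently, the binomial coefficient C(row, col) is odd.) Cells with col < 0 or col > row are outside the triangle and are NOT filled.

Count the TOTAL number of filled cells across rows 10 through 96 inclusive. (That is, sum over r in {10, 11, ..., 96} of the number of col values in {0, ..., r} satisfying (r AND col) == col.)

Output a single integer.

r10=1010 pc2: +4 =4
r11=1011 pc3: +8 =12
r12=1100 pc2: +4 =16
r13=1101 pc3: +8 =24
r14=1110 pc3: +8 =32
r15=1111 pc4: +16 =48
r16=10000 pc1: +2 =50
r17=10001 pc2: +4 =54
r18=10010 pc2: +4 =58
r19=10011 pc3: +8 =66
r20=10100 pc2: +4 =70
r21=10101 pc3: +8 =78
r22=10110 pc3: +8 =86
r23=10111 pc4: +16 =102
r24=11000 pc2: +4 =106
r25=11001 pc3: +8 =114
r26=11010 pc3: +8 =122
r27=11011 pc4: +16 =138
r28=11100 pc3: +8 =146
r29=11101 pc4: +16 =162
r30=11110 pc4: +16 =178
r31=11111 pc5: +32 =210
r32=100000 pc1: +2 =212
r33=100001 pc2: +4 =216
r34=100010 pc2: +4 =220
r35=100011 pc3: +8 =228
r36=100100 pc2: +4 =232
r37=100101 pc3: +8 =240
r38=100110 pc3: +8 =248
r39=100111 pc4: +16 =264
r40=101000 pc2: +4 =268
r41=101001 pc3: +8 =276
r42=101010 pc3: +8 =284
r43=101011 pc4: +16 =300
r44=101100 pc3: +8 =308
r45=101101 pc4: +16 =324
r46=101110 pc4: +16 =340
r47=101111 pc5: +32 =372
r48=110000 pc2: +4 =376
r49=110001 pc3: +8 =384
r50=110010 pc3: +8 =392
r51=110011 pc4: +16 =408
r52=110100 pc3: +8 =416
r53=110101 pc4: +16 =432
r54=110110 pc4: +16 =448
r55=110111 pc5: +32 =480
r56=111000 pc3: +8 =488
r57=111001 pc4: +16 =504
r58=111010 pc4: +16 =520
r59=111011 pc5: +32 =552
r60=111100 pc4: +16 =568
r61=111101 pc5: +32 =600
r62=111110 pc5: +32 =632
r63=111111 pc6: +64 =696
r64=1000000 pc1: +2 =698
r65=1000001 pc2: +4 =702
r66=1000010 pc2: +4 =706
r67=1000011 pc3: +8 =714
r68=1000100 pc2: +4 =718
r69=1000101 pc3: +8 =726
r70=1000110 pc3: +8 =734
r71=1000111 pc4: +16 =750
r72=1001000 pc2: +4 =754
r73=1001001 pc3: +8 =762
r74=1001010 pc3: +8 =770
r75=1001011 pc4: +16 =786
r76=1001100 pc3: +8 =794
r77=1001101 pc4: +16 =810
r78=1001110 pc4: +16 =826
r79=1001111 pc5: +32 =858
r80=1010000 pc2: +4 =862
r81=1010001 pc3: +8 =870
r82=1010010 pc3: +8 =878
r83=1010011 pc4: +16 =894
r84=1010100 pc3: +8 =902
r85=1010101 pc4: +16 =918
r86=1010110 pc4: +16 =934
r87=1010111 pc5: +32 =966
r88=1011000 pc3: +8 =974
r89=1011001 pc4: +16 =990
r90=1011010 pc4: +16 =1006
r91=1011011 pc5: +32 =1038
r92=1011100 pc4: +16 =1054
r93=1011101 pc5: +32 =1086
r94=1011110 pc5: +32 =1118
r95=1011111 pc6: +64 =1182
r96=1100000 pc2: +4 =1186

Answer: 1186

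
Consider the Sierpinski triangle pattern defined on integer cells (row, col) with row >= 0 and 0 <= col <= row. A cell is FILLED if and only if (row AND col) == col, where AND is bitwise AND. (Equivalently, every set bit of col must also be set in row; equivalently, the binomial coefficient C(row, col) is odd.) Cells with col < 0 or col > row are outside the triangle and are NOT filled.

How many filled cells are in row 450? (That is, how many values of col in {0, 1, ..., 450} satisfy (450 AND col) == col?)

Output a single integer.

Answer: 16

Derivation:
450 in binary = 111000010
popcount(450) = number of 1-bits in 111000010 = 4
A col c satisfies (450 AND c) == c iff every set bit of c is also set in 450; each of the 4 set bits of 450 can independently be on or off in c.
count = 2^4 = 16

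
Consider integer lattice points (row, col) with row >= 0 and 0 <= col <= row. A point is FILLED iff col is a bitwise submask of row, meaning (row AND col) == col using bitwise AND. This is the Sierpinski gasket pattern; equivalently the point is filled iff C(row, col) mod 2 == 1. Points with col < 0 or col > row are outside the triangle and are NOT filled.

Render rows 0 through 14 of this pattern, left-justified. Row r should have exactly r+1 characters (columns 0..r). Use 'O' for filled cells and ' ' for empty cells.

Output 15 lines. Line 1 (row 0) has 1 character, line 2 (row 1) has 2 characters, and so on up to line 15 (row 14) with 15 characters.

Answer: O
OO
O O
OOOO
O   O
OO  OO
O O O O
OOOOOOOO
O       O
OO      OO
O O     O O
OOOO    OOOO
O   O   O   O
OO  OO  OO  OO
O O O O O O O O

Derivation:
r0=0: O
r1=1: OO
r2=10: O O
r3=11: OOOO
r4=100: O   O
r5=101: OO  OO
r6=110: O O O O
r7=111: OOOOOOOO
r8=1000: O       O
r9=1001: OO      OO
r10=1010: O O     O O
r11=1011: OOOO    OOOO
r12=1100: O   O   O   O
r13=1101: OO  OO  OO  OO
r14=1110: O O O O O O O O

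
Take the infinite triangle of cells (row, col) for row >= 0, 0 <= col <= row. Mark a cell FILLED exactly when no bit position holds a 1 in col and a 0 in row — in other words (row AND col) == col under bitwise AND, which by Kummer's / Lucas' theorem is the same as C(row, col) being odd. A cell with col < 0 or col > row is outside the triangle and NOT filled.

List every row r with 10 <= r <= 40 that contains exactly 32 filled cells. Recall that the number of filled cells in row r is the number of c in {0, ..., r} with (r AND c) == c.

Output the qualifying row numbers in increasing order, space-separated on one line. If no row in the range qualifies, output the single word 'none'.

Row r has 2^popcount(r) filled cells, so we need popcount(r) = log2(32) = 5.
Scan r = 10..40 and keep those with exactly 5 one-bits:
r=10=1010 popcount=2 -> skip
r=11=1011 popcount=3 -> skip
r=12=1100 popcount=2 -> skip
r=13=1101 popcount=3 -> skip
r=14=1110 popcount=3 -> skip
r=15=1111 popcount=4 -> skip
r=16=10000 popcount=1 -> skip
r=17=10001 popcount=2 -> skip
r=18=10010 popcount=2 -> skip
r=19=10011 popcount=3 -> skip
r=20=10100 popcount=2 -> skip
r=21=10101 popcount=3 -> skip
r=22=10110 popcount=3 -> skip
r=23=10111 popcount=4 -> skip
r=24=11000 popcount=2 -> skip
r=25=11001 popcount=3 -> skip
r=26=11010 popcount=3 -> skip
r=27=11011 popcount=4 -> skip
r=28=11100 popcount=3 -> skip
r=29=11101 popcount=4 -> skip
r=30=11110 popcount=4 -> skip
r=31=11111 popcount=5 -> KEEP
r=32=100000 popcount=1 -> skip
r=33=100001 popcount=2 -> skip
r=34=100010 popcount=2 -> skip
r=35=100011 popcount=3 -> skip
r=36=100100 popcount=2 -> skip
r=37=100101 popcount=3 -> skip
r=38=100110 popcount=3 -> skip
r=39=100111 popcount=4 -> skip
r=40=101000 popcount=2 -> skip
Kept rows: 31

Answer: 31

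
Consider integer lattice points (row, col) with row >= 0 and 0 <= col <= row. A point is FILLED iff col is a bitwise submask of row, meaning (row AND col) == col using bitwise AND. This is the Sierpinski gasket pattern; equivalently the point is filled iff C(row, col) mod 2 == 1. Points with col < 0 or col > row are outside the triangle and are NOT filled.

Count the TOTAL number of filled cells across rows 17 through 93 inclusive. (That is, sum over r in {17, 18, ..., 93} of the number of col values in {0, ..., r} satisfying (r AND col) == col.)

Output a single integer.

r17=10001 pc2: +4 =4
r18=10010 pc2: +4 =8
r19=10011 pc3: +8 =16
r20=10100 pc2: +4 =20
r21=10101 pc3: +8 =28
r22=10110 pc3: +8 =36
r23=10111 pc4: +16 =52
r24=11000 pc2: +4 =56
r25=11001 pc3: +8 =64
r26=11010 pc3: +8 =72
r27=11011 pc4: +16 =88
r28=11100 pc3: +8 =96
r29=11101 pc4: +16 =112
r30=11110 pc4: +16 =128
r31=11111 pc5: +32 =160
r32=100000 pc1: +2 =162
r33=100001 pc2: +4 =166
r34=100010 pc2: +4 =170
r35=100011 pc3: +8 =178
r36=100100 pc2: +4 =182
r37=100101 pc3: +8 =190
r38=100110 pc3: +8 =198
r39=100111 pc4: +16 =214
r40=101000 pc2: +4 =218
r41=101001 pc3: +8 =226
r42=101010 pc3: +8 =234
r43=101011 pc4: +16 =250
r44=101100 pc3: +8 =258
r45=101101 pc4: +16 =274
r46=101110 pc4: +16 =290
r47=101111 pc5: +32 =322
r48=110000 pc2: +4 =326
r49=110001 pc3: +8 =334
r50=110010 pc3: +8 =342
r51=110011 pc4: +16 =358
r52=110100 pc3: +8 =366
r53=110101 pc4: +16 =382
r54=110110 pc4: +16 =398
r55=110111 pc5: +32 =430
r56=111000 pc3: +8 =438
r57=111001 pc4: +16 =454
r58=111010 pc4: +16 =470
r59=111011 pc5: +32 =502
r60=111100 pc4: +16 =518
r61=111101 pc5: +32 =550
r62=111110 pc5: +32 =582
r63=111111 pc6: +64 =646
r64=1000000 pc1: +2 =648
r65=1000001 pc2: +4 =652
r66=1000010 pc2: +4 =656
r67=1000011 pc3: +8 =664
r68=1000100 pc2: +4 =668
r69=1000101 pc3: +8 =676
r70=1000110 pc3: +8 =684
r71=1000111 pc4: +16 =700
r72=1001000 pc2: +4 =704
r73=1001001 pc3: +8 =712
r74=1001010 pc3: +8 =720
r75=1001011 pc4: +16 =736
r76=1001100 pc3: +8 =744
r77=1001101 pc4: +16 =760
r78=1001110 pc4: +16 =776
r79=1001111 pc5: +32 =808
r80=1010000 pc2: +4 =812
r81=1010001 pc3: +8 =820
r82=1010010 pc3: +8 =828
r83=1010011 pc4: +16 =844
r84=1010100 pc3: +8 =852
r85=1010101 pc4: +16 =868
r86=1010110 pc4: +16 =884
r87=1010111 pc5: +32 =916
r88=1011000 pc3: +8 =924
r89=1011001 pc4: +16 =940
r90=1011010 pc4: +16 =956
r91=1011011 pc5: +32 =988
r92=1011100 pc4: +16 =1004
r93=1011101 pc5: +32 =1036

Answer: 1036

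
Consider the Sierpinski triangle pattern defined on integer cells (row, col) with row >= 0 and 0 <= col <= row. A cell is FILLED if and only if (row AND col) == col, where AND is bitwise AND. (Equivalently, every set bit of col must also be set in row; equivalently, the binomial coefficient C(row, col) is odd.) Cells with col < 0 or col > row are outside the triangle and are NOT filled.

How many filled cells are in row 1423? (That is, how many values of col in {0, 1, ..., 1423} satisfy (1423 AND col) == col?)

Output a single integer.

1423 in binary = 10110001111
popcount(1423) = number of 1-bits in 10110001111 = 7
A col c satisfies (1423 AND c) == c iff every set bit of c is also set in 1423; each of the 7 set bits of 1423 can independently be on or off in c.
count = 2^7 = 128

Answer: 128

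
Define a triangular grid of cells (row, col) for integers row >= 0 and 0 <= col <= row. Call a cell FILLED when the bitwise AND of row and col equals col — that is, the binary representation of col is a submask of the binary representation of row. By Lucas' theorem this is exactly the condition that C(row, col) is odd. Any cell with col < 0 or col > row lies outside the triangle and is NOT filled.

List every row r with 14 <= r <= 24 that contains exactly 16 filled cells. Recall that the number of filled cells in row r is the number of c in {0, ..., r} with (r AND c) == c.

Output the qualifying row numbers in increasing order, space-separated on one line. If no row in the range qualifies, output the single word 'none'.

Row r has 2^popcount(r) filled cells, so we need popcount(r) = log2(16) = 4.
Scan r = 14..24 and keep those with exactly 4 one-bits:
r=14=1110 popcount=3 -> skip
r=15=1111 popcount=4 -> KEEP
r=16=10000 popcount=1 -> skip
r=17=10001 popcount=2 -> skip
r=18=10010 popcount=2 -> skip
r=19=10011 popcount=3 -> skip
r=20=10100 popcount=2 -> skip
r=21=10101 popcount=3 -> skip
r=22=10110 popcount=3 -> skip
r=23=10111 popcount=4 -> KEEP
r=24=11000 popcount=2 -> skip
Kept rows: 15 23

Answer: 15 23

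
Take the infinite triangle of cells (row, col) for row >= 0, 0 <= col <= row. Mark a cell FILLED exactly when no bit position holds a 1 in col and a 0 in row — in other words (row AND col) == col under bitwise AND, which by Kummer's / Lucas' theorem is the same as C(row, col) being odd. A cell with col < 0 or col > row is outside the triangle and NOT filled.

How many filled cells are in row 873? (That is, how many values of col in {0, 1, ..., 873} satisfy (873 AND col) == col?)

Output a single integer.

873 in binary = 1101101001
popcount(873) = number of 1-bits in 1101101001 = 6
A col c satisfies (873 AND c) == c iff every set bit of c is also set in 873; each of the 6 set bits of 873 can independently be on or off in c.
count = 2^6 = 64

Answer: 64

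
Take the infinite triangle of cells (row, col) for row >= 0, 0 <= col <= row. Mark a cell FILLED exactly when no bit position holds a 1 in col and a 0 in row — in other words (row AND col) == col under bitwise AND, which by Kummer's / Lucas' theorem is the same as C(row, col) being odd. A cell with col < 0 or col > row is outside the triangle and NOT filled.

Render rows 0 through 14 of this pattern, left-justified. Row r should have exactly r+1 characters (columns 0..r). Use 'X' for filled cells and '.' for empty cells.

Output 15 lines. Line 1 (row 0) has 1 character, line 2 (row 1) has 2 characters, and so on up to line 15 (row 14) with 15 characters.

Answer: X
XX
X.X
XXXX
X...X
XX..XX
X.X.X.X
XXXXXXXX
X.......X
XX......XX
X.X.....X.X
XXXX....XXXX
X...X...X...X
XX..XX..XX..XX
X.X.X.X.X.X.X.X

Derivation:
r0=0: X
r1=1: XX
r2=10: X.X
r3=11: XXXX
r4=100: X...X
r5=101: XX..XX
r6=110: X.X.X.X
r7=111: XXXXXXXX
r8=1000: X.......X
r9=1001: XX......XX
r10=1010: X.X.....X.X
r11=1011: XXXX....XXXX
r12=1100: X...X...X...X
r13=1101: XX..XX..XX..XX
r14=1110: X.X.X.X.X.X.X.X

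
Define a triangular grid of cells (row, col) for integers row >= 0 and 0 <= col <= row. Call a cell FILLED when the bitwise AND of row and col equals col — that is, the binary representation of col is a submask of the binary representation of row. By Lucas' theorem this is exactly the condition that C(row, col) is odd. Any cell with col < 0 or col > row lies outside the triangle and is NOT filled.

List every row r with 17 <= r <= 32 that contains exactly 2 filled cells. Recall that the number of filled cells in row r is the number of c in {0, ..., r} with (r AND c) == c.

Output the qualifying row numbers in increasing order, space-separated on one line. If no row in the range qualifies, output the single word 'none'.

Answer: 32

Derivation:
Row r has 2^popcount(r) filled cells, so we need popcount(r) = log2(2) = 1.
Scan r = 17..32 and keep those with exactly 1 one-bits:
r=17=10001 popcount=2 -> skip
r=18=10010 popcount=2 -> skip
r=19=10011 popcount=3 -> skip
r=20=10100 popcount=2 -> skip
r=21=10101 popcount=3 -> skip
r=22=10110 popcount=3 -> skip
r=23=10111 popcount=4 -> skip
r=24=11000 popcount=2 -> skip
r=25=11001 popcount=3 -> skip
r=26=11010 popcount=3 -> skip
r=27=11011 popcount=4 -> skip
r=28=11100 popcount=3 -> skip
r=29=11101 popcount=4 -> skip
r=30=11110 popcount=4 -> skip
r=31=11111 popcount=5 -> skip
r=32=100000 popcount=1 -> KEEP
Kept rows: 32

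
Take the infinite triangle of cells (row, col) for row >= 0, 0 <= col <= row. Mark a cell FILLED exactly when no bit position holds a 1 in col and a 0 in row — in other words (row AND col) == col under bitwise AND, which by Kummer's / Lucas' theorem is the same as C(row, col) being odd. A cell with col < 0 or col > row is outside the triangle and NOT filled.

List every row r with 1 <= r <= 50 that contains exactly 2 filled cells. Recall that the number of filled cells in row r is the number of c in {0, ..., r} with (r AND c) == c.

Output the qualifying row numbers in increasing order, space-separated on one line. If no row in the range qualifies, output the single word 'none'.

Row r has 2^popcount(r) filled cells, so we need popcount(r) = log2(2) = 1.
Scan r = 1..50 and keep those with exactly 1 one-bits:
r=1=1 popcount=1 -> KEEP
r=2=10 popcount=1 -> KEEP
r=3=11 popcount=2 -> skip
r=4=100 popcount=1 -> KEEP
r=5=101 popcount=2 -> skip
r=6=110 popcount=2 -> skip
r=7=111 popcount=3 -> skip
r=8=1000 popcount=1 -> KEEP
r=9=1001 popcount=2 -> skip
r=10=1010 popcount=2 -> skip
r=11=1011 popcount=3 -> skip
r=12=1100 popcount=2 -> skip
r=13=1101 popcount=3 -> skip
r=14=1110 popcount=3 -> skip
r=15=1111 popcount=4 -> skip
r=16=10000 popcount=1 -> KEEP
r=17=10001 popcount=2 -> skip
r=18=10010 popcount=2 -> skip
r=19=10011 popcount=3 -> skip
r=20=10100 popcount=2 -> skip
r=21=10101 popcount=3 -> skip
r=22=10110 popcount=3 -> skip
r=23=10111 popcount=4 -> skip
r=24=11000 popcount=2 -> skip
r=25=11001 popcount=3 -> skip
r=26=11010 popcount=3 -> skip
r=27=11011 popcount=4 -> skip
r=28=11100 popcount=3 -> skip
r=29=11101 popcount=4 -> skip
r=30=11110 popcount=4 -> skip
r=31=11111 popcount=5 -> skip
r=32=100000 popcount=1 -> KEEP
r=33=100001 popcount=2 -> skip
r=34=100010 popcount=2 -> skip
r=35=100011 popcount=3 -> skip
r=36=100100 popcount=2 -> skip
r=37=100101 popcount=3 -> skip
r=38=100110 popcount=3 -> skip
r=39=100111 popcount=4 -> skip
r=40=101000 popcount=2 -> skip
r=41=101001 popcount=3 -> skip
r=42=101010 popcount=3 -> skip
r=43=101011 popcount=4 -> skip
r=44=101100 popcount=3 -> skip
r=45=101101 popcount=4 -> skip
r=46=101110 popcount=4 -> skip
r=47=101111 popcount=5 -> skip
r=48=110000 popcount=2 -> skip
r=49=110001 popcount=3 -> skip
r=50=110010 popcount=3 -> skip
Kept rows: 1 2 4 8 16 32

Answer: 1 2 4 8 16 32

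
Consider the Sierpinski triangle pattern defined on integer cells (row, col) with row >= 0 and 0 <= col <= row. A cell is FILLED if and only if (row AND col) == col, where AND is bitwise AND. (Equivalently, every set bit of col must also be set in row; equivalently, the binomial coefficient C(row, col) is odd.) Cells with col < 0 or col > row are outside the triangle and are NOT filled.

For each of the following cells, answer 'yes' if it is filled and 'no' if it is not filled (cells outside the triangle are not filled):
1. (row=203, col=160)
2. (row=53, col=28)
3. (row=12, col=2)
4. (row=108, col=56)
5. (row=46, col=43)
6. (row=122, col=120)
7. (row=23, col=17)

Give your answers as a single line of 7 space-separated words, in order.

(203,160): row=0b11001011, col=0b10100000, row AND col = 0b10000000 = 128; 128 != 160 -> empty
(53,28): row=0b110101, col=0b11100, row AND col = 0b10100 = 20; 20 != 28 -> empty
(12,2): row=0b1100, col=0b10, row AND col = 0b0 = 0; 0 != 2 -> empty
(108,56): row=0b1101100, col=0b111000, row AND col = 0b101000 = 40; 40 != 56 -> empty
(46,43): row=0b101110, col=0b101011, row AND col = 0b101010 = 42; 42 != 43 -> empty
(122,120): row=0b1111010, col=0b1111000, row AND col = 0b1111000 = 120; 120 == 120 -> filled
(23,17): row=0b10111, col=0b10001, row AND col = 0b10001 = 17; 17 == 17 -> filled

Answer: no no no no no yes yes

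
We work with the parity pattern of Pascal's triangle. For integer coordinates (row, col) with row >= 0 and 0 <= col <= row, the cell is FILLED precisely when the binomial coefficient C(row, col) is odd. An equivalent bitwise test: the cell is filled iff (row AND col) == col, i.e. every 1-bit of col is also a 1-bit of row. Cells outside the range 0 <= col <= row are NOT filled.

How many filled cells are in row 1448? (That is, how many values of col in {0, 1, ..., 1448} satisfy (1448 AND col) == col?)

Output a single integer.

1448 in binary = 10110101000
popcount(1448) = number of 1-bits in 10110101000 = 5
A col c satisfies (1448 AND c) == c iff every set bit of c is also set in 1448; each of the 5 set bits of 1448 can independently be on or off in c.
count = 2^5 = 32

Answer: 32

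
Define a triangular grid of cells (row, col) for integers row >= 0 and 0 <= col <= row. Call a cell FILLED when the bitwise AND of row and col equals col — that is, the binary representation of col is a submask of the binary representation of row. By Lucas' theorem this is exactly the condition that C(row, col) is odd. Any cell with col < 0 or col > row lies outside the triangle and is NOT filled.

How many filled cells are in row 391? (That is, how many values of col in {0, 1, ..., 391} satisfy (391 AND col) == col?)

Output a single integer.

Answer: 32

Derivation:
391 in binary = 110000111
popcount(391) = number of 1-bits in 110000111 = 5
A col c satisfies (391 AND c) == c iff every set bit of c is also set in 391; each of the 5 set bits of 391 can independently be on or off in c.
count = 2^5 = 32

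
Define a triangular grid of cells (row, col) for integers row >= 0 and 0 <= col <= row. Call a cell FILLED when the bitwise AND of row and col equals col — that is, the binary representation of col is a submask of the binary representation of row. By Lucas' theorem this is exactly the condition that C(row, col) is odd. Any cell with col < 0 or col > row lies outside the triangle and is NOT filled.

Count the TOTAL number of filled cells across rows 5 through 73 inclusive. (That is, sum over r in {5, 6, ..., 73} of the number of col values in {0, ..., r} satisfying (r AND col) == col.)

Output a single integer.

r5=101 pc2: +4 =4
r6=110 pc2: +4 =8
r7=111 pc3: +8 =16
r8=1000 pc1: +2 =18
r9=1001 pc2: +4 =22
r10=1010 pc2: +4 =26
r11=1011 pc3: +8 =34
r12=1100 pc2: +4 =38
r13=1101 pc3: +8 =46
r14=1110 pc3: +8 =54
r15=1111 pc4: +16 =70
r16=10000 pc1: +2 =72
r17=10001 pc2: +4 =76
r18=10010 pc2: +4 =80
r19=10011 pc3: +8 =88
r20=10100 pc2: +4 =92
r21=10101 pc3: +8 =100
r22=10110 pc3: +8 =108
r23=10111 pc4: +16 =124
r24=11000 pc2: +4 =128
r25=11001 pc3: +8 =136
r26=11010 pc3: +8 =144
r27=11011 pc4: +16 =160
r28=11100 pc3: +8 =168
r29=11101 pc4: +16 =184
r30=11110 pc4: +16 =200
r31=11111 pc5: +32 =232
r32=100000 pc1: +2 =234
r33=100001 pc2: +4 =238
r34=100010 pc2: +4 =242
r35=100011 pc3: +8 =250
r36=100100 pc2: +4 =254
r37=100101 pc3: +8 =262
r38=100110 pc3: +8 =270
r39=100111 pc4: +16 =286
r40=101000 pc2: +4 =290
r41=101001 pc3: +8 =298
r42=101010 pc3: +8 =306
r43=101011 pc4: +16 =322
r44=101100 pc3: +8 =330
r45=101101 pc4: +16 =346
r46=101110 pc4: +16 =362
r47=101111 pc5: +32 =394
r48=110000 pc2: +4 =398
r49=110001 pc3: +8 =406
r50=110010 pc3: +8 =414
r51=110011 pc4: +16 =430
r52=110100 pc3: +8 =438
r53=110101 pc4: +16 =454
r54=110110 pc4: +16 =470
r55=110111 pc5: +32 =502
r56=111000 pc3: +8 =510
r57=111001 pc4: +16 =526
r58=111010 pc4: +16 =542
r59=111011 pc5: +32 =574
r60=111100 pc4: +16 =590
r61=111101 pc5: +32 =622
r62=111110 pc5: +32 =654
r63=111111 pc6: +64 =718
r64=1000000 pc1: +2 =720
r65=1000001 pc2: +4 =724
r66=1000010 pc2: +4 =728
r67=1000011 pc3: +8 =736
r68=1000100 pc2: +4 =740
r69=1000101 pc3: +8 =748
r70=1000110 pc3: +8 =756
r71=1000111 pc4: +16 =772
r72=1001000 pc2: +4 =776
r73=1001001 pc3: +8 =784

Answer: 784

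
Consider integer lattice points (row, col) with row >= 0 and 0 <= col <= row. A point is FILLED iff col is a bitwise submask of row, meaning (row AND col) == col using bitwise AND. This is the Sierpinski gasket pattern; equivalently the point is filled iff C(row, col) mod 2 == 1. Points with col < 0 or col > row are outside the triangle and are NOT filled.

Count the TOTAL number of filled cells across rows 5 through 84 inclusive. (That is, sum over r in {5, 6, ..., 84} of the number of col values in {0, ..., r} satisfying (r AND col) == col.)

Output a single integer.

Answer: 924

Derivation:
r5=101 pc2: +4 =4
r6=110 pc2: +4 =8
r7=111 pc3: +8 =16
r8=1000 pc1: +2 =18
r9=1001 pc2: +4 =22
r10=1010 pc2: +4 =26
r11=1011 pc3: +8 =34
r12=1100 pc2: +4 =38
r13=1101 pc3: +8 =46
r14=1110 pc3: +8 =54
r15=1111 pc4: +16 =70
r16=10000 pc1: +2 =72
r17=10001 pc2: +4 =76
r18=10010 pc2: +4 =80
r19=10011 pc3: +8 =88
r20=10100 pc2: +4 =92
r21=10101 pc3: +8 =100
r22=10110 pc3: +8 =108
r23=10111 pc4: +16 =124
r24=11000 pc2: +4 =128
r25=11001 pc3: +8 =136
r26=11010 pc3: +8 =144
r27=11011 pc4: +16 =160
r28=11100 pc3: +8 =168
r29=11101 pc4: +16 =184
r30=11110 pc4: +16 =200
r31=11111 pc5: +32 =232
r32=100000 pc1: +2 =234
r33=100001 pc2: +4 =238
r34=100010 pc2: +4 =242
r35=100011 pc3: +8 =250
r36=100100 pc2: +4 =254
r37=100101 pc3: +8 =262
r38=100110 pc3: +8 =270
r39=100111 pc4: +16 =286
r40=101000 pc2: +4 =290
r41=101001 pc3: +8 =298
r42=101010 pc3: +8 =306
r43=101011 pc4: +16 =322
r44=101100 pc3: +8 =330
r45=101101 pc4: +16 =346
r46=101110 pc4: +16 =362
r47=101111 pc5: +32 =394
r48=110000 pc2: +4 =398
r49=110001 pc3: +8 =406
r50=110010 pc3: +8 =414
r51=110011 pc4: +16 =430
r52=110100 pc3: +8 =438
r53=110101 pc4: +16 =454
r54=110110 pc4: +16 =470
r55=110111 pc5: +32 =502
r56=111000 pc3: +8 =510
r57=111001 pc4: +16 =526
r58=111010 pc4: +16 =542
r59=111011 pc5: +32 =574
r60=111100 pc4: +16 =590
r61=111101 pc5: +32 =622
r62=111110 pc5: +32 =654
r63=111111 pc6: +64 =718
r64=1000000 pc1: +2 =720
r65=1000001 pc2: +4 =724
r66=1000010 pc2: +4 =728
r67=1000011 pc3: +8 =736
r68=1000100 pc2: +4 =740
r69=1000101 pc3: +8 =748
r70=1000110 pc3: +8 =756
r71=1000111 pc4: +16 =772
r72=1001000 pc2: +4 =776
r73=1001001 pc3: +8 =784
r74=1001010 pc3: +8 =792
r75=1001011 pc4: +16 =808
r76=1001100 pc3: +8 =816
r77=1001101 pc4: +16 =832
r78=1001110 pc4: +16 =848
r79=1001111 pc5: +32 =880
r80=1010000 pc2: +4 =884
r81=1010001 pc3: +8 =892
r82=1010010 pc3: +8 =900
r83=1010011 pc4: +16 =916
r84=1010100 pc3: +8 =924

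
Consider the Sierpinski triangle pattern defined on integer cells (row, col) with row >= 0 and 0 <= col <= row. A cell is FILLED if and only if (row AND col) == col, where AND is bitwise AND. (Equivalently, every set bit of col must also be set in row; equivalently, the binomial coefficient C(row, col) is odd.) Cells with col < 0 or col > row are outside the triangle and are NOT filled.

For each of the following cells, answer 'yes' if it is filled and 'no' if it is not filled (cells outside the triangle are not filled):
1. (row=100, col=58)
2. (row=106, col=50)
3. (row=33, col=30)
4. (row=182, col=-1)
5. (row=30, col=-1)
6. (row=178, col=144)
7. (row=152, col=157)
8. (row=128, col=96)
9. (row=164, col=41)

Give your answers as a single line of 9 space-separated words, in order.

(100,58): row=0b1100100, col=0b111010, row AND col = 0b100000 = 32; 32 != 58 -> empty
(106,50): row=0b1101010, col=0b110010, row AND col = 0b100010 = 34; 34 != 50 -> empty
(33,30): row=0b100001, col=0b11110, row AND col = 0b0 = 0; 0 != 30 -> empty
(182,-1): col outside [0, 182] -> not filled
(30,-1): col outside [0, 30] -> not filled
(178,144): row=0b10110010, col=0b10010000, row AND col = 0b10010000 = 144; 144 == 144 -> filled
(152,157): col outside [0, 152] -> not filled
(128,96): row=0b10000000, col=0b1100000, row AND col = 0b0 = 0; 0 != 96 -> empty
(164,41): row=0b10100100, col=0b101001, row AND col = 0b100000 = 32; 32 != 41 -> empty

Answer: no no no no no yes no no no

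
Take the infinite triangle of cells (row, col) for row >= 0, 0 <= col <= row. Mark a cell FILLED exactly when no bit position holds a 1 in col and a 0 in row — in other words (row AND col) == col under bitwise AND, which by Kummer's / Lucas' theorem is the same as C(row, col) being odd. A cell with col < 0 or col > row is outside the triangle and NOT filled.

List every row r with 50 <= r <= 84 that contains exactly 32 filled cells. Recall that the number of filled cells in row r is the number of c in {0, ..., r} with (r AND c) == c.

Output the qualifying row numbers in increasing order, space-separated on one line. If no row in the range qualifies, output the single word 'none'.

Answer: 55 59 61 62 79

Derivation:
Row r has 2^popcount(r) filled cells, so we need popcount(r) = log2(32) = 5.
Scan r = 50..84 and keep those with exactly 5 one-bits:
r=50=110010 popcount=3 -> skip
r=51=110011 popcount=4 -> skip
r=52=110100 popcount=3 -> skip
r=53=110101 popcount=4 -> skip
r=54=110110 popcount=4 -> skip
r=55=110111 popcount=5 -> KEEP
r=56=111000 popcount=3 -> skip
r=57=111001 popcount=4 -> skip
r=58=111010 popcount=4 -> skip
r=59=111011 popcount=5 -> KEEP
r=60=111100 popcount=4 -> skip
r=61=111101 popcount=5 -> KEEP
r=62=111110 popcount=5 -> KEEP
r=63=111111 popcount=6 -> skip
r=64=1000000 popcount=1 -> skip
r=65=1000001 popcount=2 -> skip
r=66=1000010 popcount=2 -> skip
r=67=1000011 popcount=3 -> skip
r=68=1000100 popcount=2 -> skip
r=69=1000101 popcount=3 -> skip
r=70=1000110 popcount=3 -> skip
r=71=1000111 popcount=4 -> skip
r=72=1001000 popcount=2 -> skip
r=73=1001001 popcount=3 -> skip
r=74=1001010 popcount=3 -> skip
r=75=1001011 popcount=4 -> skip
r=76=1001100 popcount=3 -> skip
r=77=1001101 popcount=4 -> skip
r=78=1001110 popcount=4 -> skip
r=79=1001111 popcount=5 -> KEEP
r=80=1010000 popcount=2 -> skip
r=81=1010001 popcount=3 -> skip
r=82=1010010 popcount=3 -> skip
r=83=1010011 popcount=4 -> skip
r=84=1010100 popcount=3 -> skip
Kept rows: 55 59 61 62 79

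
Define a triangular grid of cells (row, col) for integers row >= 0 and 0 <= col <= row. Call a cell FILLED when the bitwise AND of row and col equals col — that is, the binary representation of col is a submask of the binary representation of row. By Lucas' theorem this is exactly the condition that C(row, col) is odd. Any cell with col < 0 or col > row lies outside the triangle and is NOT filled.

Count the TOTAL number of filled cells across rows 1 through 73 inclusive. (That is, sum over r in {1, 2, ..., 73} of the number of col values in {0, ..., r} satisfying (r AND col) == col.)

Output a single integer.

r1=1 pc1: +2 =2
r2=10 pc1: +2 =4
r3=11 pc2: +4 =8
r4=100 pc1: +2 =10
r5=101 pc2: +4 =14
r6=110 pc2: +4 =18
r7=111 pc3: +8 =26
r8=1000 pc1: +2 =28
r9=1001 pc2: +4 =32
r10=1010 pc2: +4 =36
r11=1011 pc3: +8 =44
r12=1100 pc2: +4 =48
r13=1101 pc3: +8 =56
r14=1110 pc3: +8 =64
r15=1111 pc4: +16 =80
r16=10000 pc1: +2 =82
r17=10001 pc2: +4 =86
r18=10010 pc2: +4 =90
r19=10011 pc3: +8 =98
r20=10100 pc2: +4 =102
r21=10101 pc3: +8 =110
r22=10110 pc3: +8 =118
r23=10111 pc4: +16 =134
r24=11000 pc2: +4 =138
r25=11001 pc3: +8 =146
r26=11010 pc3: +8 =154
r27=11011 pc4: +16 =170
r28=11100 pc3: +8 =178
r29=11101 pc4: +16 =194
r30=11110 pc4: +16 =210
r31=11111 pc5: +32 =242
r32=100000 pc1: +2 =244
r33=100001 pc2: +4 =248
r34=100010 pc2: +4 =252
r35=100011 pc3: +8 =260
r36=100100 pc2: +4 =264
r37=100101 pc3: +8 =272
r38=100110 pc3: +8 =280
r39=100111 pc4: +16 =296
r40=101000 pc2: +4 =300
r41=101001 pc3: +8 =308
r42=101010 pc3: +8 =316
r43=101011 pc4: +16 =332
r44=101100 pc3: +8 =340
r45=101101 pc4: +16 =356
r46=101110 pc4: +16 =372
r47=101111 pc5: +32 =404
r48=110000 pc2: +4 =408
r49=110001 pc3: +8 =416
r50=110010 pc3: +8 =424
r51=110011 pc4: +16 =440
r52=110100 pc3: +8 =448
r53=110101 pc4: +16 =464
r54=110110 pc4: +16 =480
r55=110111 pc5: +32 =512
r56=111000 pc3: +8 =520
r57=111001 pc4: +16 =536
r58=111010 pc4: +16 =552
r59=111011 pc5: +32 =584
r60=111100 pc4: +16 =600
r61=111101 pc5: +32 =632
r62=111110 pc5: +32 =664
r63=111111 pc6: +64 =728
r64=1000000 pc1: +2 =730
r65=1000001 pc2: +4 =734
r66=1000010 pc2: +4 =738
r67=1000011 pc3: +8 =746
r68=1000100 pc2: +4 =750
r69=1000101 pc3: +8 =758
r70=1000110 pc3: +8 =766
r71=1000111 pc4: +16 =782
r72=1001000 pc2: +4 =786
r73=1001001 pc3: +8 =794

Answer: 794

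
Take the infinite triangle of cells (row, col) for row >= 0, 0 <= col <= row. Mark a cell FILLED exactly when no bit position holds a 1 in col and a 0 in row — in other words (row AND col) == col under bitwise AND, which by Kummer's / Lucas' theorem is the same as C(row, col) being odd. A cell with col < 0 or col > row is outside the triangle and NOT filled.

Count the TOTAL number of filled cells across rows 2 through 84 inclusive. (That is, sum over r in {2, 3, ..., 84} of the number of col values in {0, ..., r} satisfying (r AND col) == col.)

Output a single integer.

r2=10 pc1: +2 =2
r3=11 pc2: +4 =6
r4=100 pc1: +2 =8
r5=101 pc2: +4 =12
r6=110 pc2: +4 =16
r7=111 pc3: +8 =24
r8=1000 pc1: +2 =26
r9=1001 pc2: +4 =30
r10=1010 pc2: +4 =34
r11=1011 pc3: +8 =42
r12=1100 pc2: +4 =46
r13=1101 pc3: +8 =54
r14=1110 pc3: +8 =62
r15=1111 pc4: +16 =78
r16=10000 pc1: +2 =80
r17=10001 pc2: +4 =84
r18=10010 pc2: +4 =88
r19=10011 pc3: +8 =96
r20=10100 pc2: +4 =100
r21=10101 pc3: +8 =108
r22=10110 pc3: +8 =116
r23=10111 pc4: +16 =132
r24=11000 pc2: +4 =136
r25=11001 pc3: +8 =144
r26=11010 pc3: +8 =152
r27=11011 pc4: +16 =168
r28=11100 pc3: +8 =176
r29=11101 pc4: +16 =192
r30=11110 pc4: +16 =208
r31=11111 pc5: +32 =240
r32=100000 pc1: +2 =242
r33=100001 pc2: +4 =246
r34=100010 pc2: +4 =250
r35=100011 pc3: +8 =258
r36=100100 pc2: +4 =262
r37=100101 pc3: +8 =270
r38=100110 pc3: +8 =278
r39=100111 pc4: +16 =294
r40=101000 pc2: +4 =298
r41=101001 pc3: +8 =306
r42=101010 pc3: +8 =314
r43=101011 pc4: +16 =330
r44=101100 pc3: +8 =338
r45=101101 pc4: +16 =354
r46=101110 pc4: +16 =370
r47=101111 pc5: +32 =402
r48=110000 pc2: +4 =406
r49=110001 pc3: +8 =414
r50=110010 pc3: +8 =422
r51=110011 pc4: +16 =438
r52=110100 pc3: +8 =446
r53=110101 pc4: +16 =462
r54=110110 pc4: +16 =478
r55=110111 pc5: +32 =510
r56=111000 pc3: +8 =518
r57=111001 pc4: +16 =534
r58=111010 pc4: +16 =550
r59=111011 pc5: +32 =582
r60=111100 pc4: +16 =598
r61=111101 pc5: +32 =630
r62=111110 pc5: +32 =662
r63=111111 pc6: +64 =726
r64=1000000 pc1: +2 =728
r65=1000001 pc2: +4 =732
r66=1000010 pc2: +4 =736
r67=1000011 pc3: +8 =744
r68=1000100 pc2: +4 =748
r69=1000101 pc3: +8 =756
r70=1000110 pc3: +8 =764
r71=1000111 pc4: +16 =780
r72=1001000 pc2: +4 =784
r73=1001001 pc3: +8 =792
r74=1001010 pc3: +8 =800
r75=1001011 pc4: +16 =816
r76=1001100 pc3: +8 =824
r77=1001101 pc4: +16 =840
r78=1001110 pc4: +16 =856
r79=1001111 pc5: +32 =888
r80=1010000 pc2: +4 =892
r81=1010001 pc3: +8 =900
r82=1010010 pc3: +8 =908
r83=1010011 pc4: +16 =924
r84=1010100 pc3: +8 =932

Answer: 932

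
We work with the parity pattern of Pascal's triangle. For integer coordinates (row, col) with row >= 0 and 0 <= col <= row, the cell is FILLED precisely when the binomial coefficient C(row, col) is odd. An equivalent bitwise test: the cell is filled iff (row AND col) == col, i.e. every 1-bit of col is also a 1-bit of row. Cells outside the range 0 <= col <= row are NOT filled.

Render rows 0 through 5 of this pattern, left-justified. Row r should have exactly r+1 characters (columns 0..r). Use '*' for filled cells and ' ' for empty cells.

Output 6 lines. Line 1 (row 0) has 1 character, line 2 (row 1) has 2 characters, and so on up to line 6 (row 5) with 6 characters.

Answer: *
**
* *
****
*   *
**  **

Derivation:
r0=0: *
r1=1: **
r2=10: * *
r3=11: ****
r4=100: *   *
r5=101: **  **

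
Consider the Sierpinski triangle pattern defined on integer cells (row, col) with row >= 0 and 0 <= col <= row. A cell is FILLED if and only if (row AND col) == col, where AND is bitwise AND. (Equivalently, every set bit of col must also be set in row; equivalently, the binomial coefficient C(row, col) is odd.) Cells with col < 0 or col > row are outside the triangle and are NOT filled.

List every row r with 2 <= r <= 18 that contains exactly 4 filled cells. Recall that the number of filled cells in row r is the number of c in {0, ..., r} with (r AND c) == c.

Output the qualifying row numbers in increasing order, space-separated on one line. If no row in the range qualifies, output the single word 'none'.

Row r has 2^popcount(r) filled cells, so we need popcount(r) = log2(4) = 2.
Scan r = 2..18 and keep those with exactly 2 one-bits:
r=2=10 popcount=1 -> skip
r=3=11 popcount=2 -> KEEP
r=4=100 popcount=1 -> skip
r=5=101 popcount=2 -> KEEP
r=6=110 popcount=2 -> KEEP
r=7=111 popcount=3 -> skip
r=8=1000 popcount=1 -> skip
r=9=1001 popcount=2 -> KEEP
r=10=1010 popcount=2 -> KEEP
r=11=1011 popcount=3 -> skip
r=12=1100 popcount=2 -> KEEP
r=13=1101 popcount=3 -> skip
r=14=1110 popcount=3 -> skip
r=15=1111 popcount=4 -> skip
r=16=10000 popcount=1 -> skip
r=17=10001 popcount=2 -> KEEP
r=18=10010 popcount=2 -> KEEP
Kept rows: 3 5 6 9 10 12 17 18

Answer: 3 5 6 9 10 12 17 18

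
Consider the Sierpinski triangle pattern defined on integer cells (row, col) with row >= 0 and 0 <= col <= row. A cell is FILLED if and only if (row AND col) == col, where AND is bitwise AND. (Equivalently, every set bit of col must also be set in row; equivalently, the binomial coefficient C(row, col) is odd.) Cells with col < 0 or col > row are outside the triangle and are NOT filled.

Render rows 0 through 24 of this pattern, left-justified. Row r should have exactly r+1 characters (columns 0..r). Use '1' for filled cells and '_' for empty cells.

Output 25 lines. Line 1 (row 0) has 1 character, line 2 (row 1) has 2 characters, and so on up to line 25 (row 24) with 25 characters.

Answer: 1
11
1_1
1111
1___1
11__11
1_1_1_1
11111111
1_______1
11______11
1_1_____1_1
1111____1111
1___1___1___1
11__11__11__11
1_1_1_1_1_1_1_1
1111111111111111
1_______________1
11______________11
1_1_____________1_1
1111____________1111
1___1___________1___1
11__11__________11__11
1_1_1_1_________1_1_1_1
11111111________11111111
1_______1_______1_______1

Derivation:
r0=0: 1
r1=1: 11
r2=10: 1_1
r3=11: 1111
r4=100: 1___1
r5=101: 11__11
r6=110: 1_1_1_1
r7=111: 11111111
r8=1000: 1_______1
r9=1001: 11______11
r10=1010: 1_1_____1_1
r11=1011: 1111____1111
r12=1100: 1___1___1___1
r13=1101: 11__11__11__11
r14=1110: 1_1_1_1_1_1_1_1
r15=1111: 1111111111111111
r16=10000: 1_______________1
r17=10001: 11______________11
r18=10010: 1_1_____________1_1
r19=10011: 1111____________1111
r20=10100: 1___1___________1___1
r21=10101: 11__11__________11__11
r22=10110: 1_1_1_1_________1_1_1_1
r23=10111: 11111111________11111111
r24=11000: 1_______1_______1_______1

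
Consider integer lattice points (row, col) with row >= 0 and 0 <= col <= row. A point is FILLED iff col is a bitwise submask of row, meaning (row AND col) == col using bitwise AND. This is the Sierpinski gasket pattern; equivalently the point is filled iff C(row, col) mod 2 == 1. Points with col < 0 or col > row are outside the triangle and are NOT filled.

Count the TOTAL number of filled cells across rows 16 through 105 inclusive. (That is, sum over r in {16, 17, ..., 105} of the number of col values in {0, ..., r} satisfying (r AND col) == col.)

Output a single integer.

Answer: 1266

Derivation:
r16=10000 pc1: +2 =2
r17=10001 pc2: +4 =6
r18=10010 pc2: +4 =10
r19=10011 pc3: +8 =18
r20=10100 pc2: +4 =22
r21=10101 pc3: +8 =30
r22=10110 pc3: +8 =38
r23=10111 pc4: +16 =54
r24=11000 pc2: +4 =58
r25=11001 pc3: +8 =66
r26=11010 pc3: +8 =74
r27=11011 pc4: +16 =90
r28=11100 pc3: +8 =98
r29=11101 pc4: +16 =114
r30=11110 pc4: +16 =130
r31=11111 pc5: +32 =162
r32=100000 pc1: +2 =164
r33=100001 pc2: +4 =168
r34=100010 pc2: +4 =172
r35=100011 pc3: +8 =180
r36=100100 pc2: +4 =184
r37=100101 pc3: +8 =192
r38=100110 pc3: +8 =200
r39=100111 pc4: +16 =216
r40=101000 pc2: +4 =220
r41=101001 pc3: +8 =228
r42=101010 pc3: +8 =236
r43=101011 pc4: +16 =252
r44=101100 pc3: +8 =260
r45=101101 pc4: +16 =276
r46=101110 pc4: +16 =292
r47=101111 pc5: +32 =324
r48=110000 pc2: +4 =328
r49=110001 pc3: +8 =336
r50=110010 pc3: +8 =344
r51=110011 pc4: +16 =360
r52=110100 pc3: +8 =368
r53=110101 pc4: +16 =384
r54=110110 pc4: +16 =400
r55=110111 pc5: +32 =432
r56=111000 pc3: +8 =440
r57=111001 pc4: +16 =456
r58=111010 pc4: +16 =472
r59=111011 pc5: +32 =504
r60=111100 pc4: +16 =520
r61=111101 pc5: +32 =552
r62=111110 pc5: +32 =584
r63=111111 pc6: +64 =648
r64=1000000 pc1: +2 =650
r65=1000001 pc2: +4 =654
r66=1000010 pc2: +4 =658
r67=1000011 pc3: +8 =666
r68=1000100 pc2: +4 =670
r69=1000101 pc3: +8 =678
r70=1000110 pc3: +8 =686
r71=1000111 pc4: +16 =702
r72=1001000 pc2: +4 =706
r73=1001001 pc3: +8 =714
r74=1001010 pc3: +8 =722
r75=1001011 pc4: +16 =738
r76=1001100 pc3: +8 =746
r77=1001101 pc4: +16 =762
r78=1001110 pc4: +16 =778
r79=1001111 pc5: +32 =810
r80=1010000 pc2: +4 =814
r81=1010001 pc3: +8 =822
r82=1010010 pc3: +8 =830
r83=1010011 pc4: +16 =846
r84=1010100 pc3: +8 =854
r85=1010101 pc4: +16 =870
r86=1010110 pc4: +16 =886
r87=1010111 pc5: +32 =918
r88=1011000 pc3: +8 =926
r89=1011001 pc4: +16 =942
r90=1011010 pc4: +16 =958
r91=1011011 pc5: +32 =990
r92=1011100 pc4: +16 =1006
r93=1011101 pc5: +32 =1038
r94=1011110 pc5: +32 =1070
r95=1011111 pc6: +64 =1134
r96=1100000 pc2: +4 =1138
r97=1100001 pc3: +8 =1146
r98=1100010 pc3: +8 =1154
r99=1100011 pc4: +16 =1170
r100=1100100 pc3: +8 =1178
r101=1100101 pc4: +16 =1194
r102=1100110 pc4: +16 =1210
r103=1100111 pc5: +32 =1242
r104=1101000 pc3: +8 =1250
r105=1101001 pc4: +16 =1266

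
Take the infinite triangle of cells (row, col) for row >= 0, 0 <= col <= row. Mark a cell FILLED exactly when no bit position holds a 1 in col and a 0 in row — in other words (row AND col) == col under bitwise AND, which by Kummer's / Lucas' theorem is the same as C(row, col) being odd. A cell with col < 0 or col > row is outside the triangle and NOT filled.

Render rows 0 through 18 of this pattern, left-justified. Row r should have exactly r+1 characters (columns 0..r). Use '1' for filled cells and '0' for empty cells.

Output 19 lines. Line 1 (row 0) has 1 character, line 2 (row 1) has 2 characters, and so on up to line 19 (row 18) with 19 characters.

r0=0: 1
r1=1: 11
r2=10: 101
r3=11: 1111
r4=100: 10001
r5=101: 110011
r6=110: 1010101
r7=111: 11111111
r8=1000: 100000001
r9=1001: 1100000011
r10=1010: 10100000101
r11=1011: 111100001111
r12=1100: 1000100010001
r13=1101: 11001100110011
r14=1110: 101010101010101
r15=1111: 1111111111111111
r16=10000: 10000000000000001
r17=10001: 110000000000000011
r18=10010: 1010000000000000101

Answer: 1
11
101
1111
10001
110011
1010101
11111111
100000001
1100000011
10100000101
111100001111
1000100010001
11001100110011
101010101010101
1111111111111111
10000000000000001
110000000000000011
1010000000000000101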